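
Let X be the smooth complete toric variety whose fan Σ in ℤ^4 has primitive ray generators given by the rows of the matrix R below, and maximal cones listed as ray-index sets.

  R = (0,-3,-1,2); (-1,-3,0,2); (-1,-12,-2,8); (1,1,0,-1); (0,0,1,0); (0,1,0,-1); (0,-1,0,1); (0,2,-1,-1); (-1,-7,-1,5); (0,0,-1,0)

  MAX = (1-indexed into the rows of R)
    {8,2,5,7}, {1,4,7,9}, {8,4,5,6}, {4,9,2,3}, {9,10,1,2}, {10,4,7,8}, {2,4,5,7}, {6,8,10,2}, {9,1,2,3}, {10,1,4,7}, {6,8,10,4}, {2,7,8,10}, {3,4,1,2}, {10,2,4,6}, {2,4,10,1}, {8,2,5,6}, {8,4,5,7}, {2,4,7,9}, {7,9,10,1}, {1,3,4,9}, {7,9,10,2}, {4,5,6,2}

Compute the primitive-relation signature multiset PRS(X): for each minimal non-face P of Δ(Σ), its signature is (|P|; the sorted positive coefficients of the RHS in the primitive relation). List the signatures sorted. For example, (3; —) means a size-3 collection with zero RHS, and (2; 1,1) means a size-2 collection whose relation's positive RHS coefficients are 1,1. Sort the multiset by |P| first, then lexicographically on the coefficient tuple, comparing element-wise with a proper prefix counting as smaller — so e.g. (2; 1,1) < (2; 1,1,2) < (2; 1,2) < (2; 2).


Δ(Σ) — 10 vertices, 18 min non-faces:

  P={5,10}:  v_{5} + v_{10} = 0  ⇒ sig = (2; —)
  P={6,7}:  v_{6} + v_{7} = 0  ⇒ sig = (2; —)
  P={6,9}:  v_{6} + v_{9} = v_{1} + v_{2}  ⇒ sig = (2; 1,1)
  P={1,5}:  v_{1} + v_{5} = v_{2} + v_{4} + v_{7}  ⇒ sig = (2; 1,1,1)
  P={1,6}:  v_{1} + v_{6} = v_{2} + v_{4} + v_{10}  ⇒ sig = (2; 1,1,1)
  P={3,8}:  v_{3} + v_{8} = v_{1} + v_{9} + v_{10}  ⇒ sig = (2; 1,1,1)
  P={3,5}:  v_{3} + v_{5} = 2·v_{2} + 2·v_{4} + v_{7} + v_{9}  ⇒ sig = (2; 1,1,2,2)
  P={1,8}:  v_{1} + v_{8} = v_{7} + 2·v_{10}  ⇒ sig = (2; 1,2)
  P={3,7}:  v_{3} + v_{7} = v_{4} + 2·v_{9}  ⇒ sig = (2; 1,2)
  P={3,6}:  v_{3} + v_{6} = 2·v_{1} + 2·v_{2} + v_{4}  ⇒ sig = (2; 1,2,2)
  P={5,9}:  v_{5} + v_{9} = 2·v_{2} + v_{4} + 2·v_{7}  ⇒ sig = (2; 1,2,2)
  P={8,9}:  v_{8} + v_{9} = v_{2} + 2·v_{7} + 2·v_{10}  ⇒ sig = (2; 1,2,2)
  P={3,10}:  v_{3} + v_{10} = 3·v_{1} + v_{2}  ⇒ sig = (2; 1,3)
  P={1,2,7}:  v_{1} + v_{2} + v_{7} = v_{9}  ⇒ sig = (3; 1)
  P={2,4,8}:  v_{2} + v_{4} + v_{8} = v_{10}  ⇒ sig = (3; 1)
  P={4,9,10}:  v_{4} + v_{9} + v_{10} = 2·v_{1}  ⇒ sig = (3; 2)
  P={1,2,4,9}:  v_{1} + v_{2} + v_{4} + v_{9} = v_{3}  ⇒ sig = (4; 1)
  P={2,4,7,10}:  v_{2} + v_{4} + v_{7} + v_{10} = v_{1}  ⇒ sig = (4; 1)

Hence PRS(X_Σ) =
    |P|=2: 13 collections, coeffs (), (), (1,1), (1,1,1), (1,1,1), (1,1,1), (1,1,2,2), (1,2), (1,2), (1,2,2), (1,2,2), (1,2,2), (1,3)
    |P|=3: 3 collections, coeffs (1), (1), (2)
    |P|=4: 2 collections, coeffs (1), (1)


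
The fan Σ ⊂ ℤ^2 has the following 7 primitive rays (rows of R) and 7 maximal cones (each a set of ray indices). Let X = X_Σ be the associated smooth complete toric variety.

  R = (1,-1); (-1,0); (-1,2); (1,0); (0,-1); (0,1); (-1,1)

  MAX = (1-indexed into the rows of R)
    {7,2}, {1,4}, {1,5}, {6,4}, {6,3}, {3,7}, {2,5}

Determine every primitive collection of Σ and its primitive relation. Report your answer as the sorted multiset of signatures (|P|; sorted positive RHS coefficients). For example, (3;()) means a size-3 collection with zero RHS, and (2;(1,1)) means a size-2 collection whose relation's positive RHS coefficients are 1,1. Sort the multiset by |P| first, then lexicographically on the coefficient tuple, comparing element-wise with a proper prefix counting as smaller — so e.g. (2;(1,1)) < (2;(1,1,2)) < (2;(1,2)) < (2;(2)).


Σ has 14 primitive collections:

  • {1,7}:  v_{1} + v_{7} = 0 — sig = (2;())
  • {2,4}:  v_{2} + v_{4} = 0 — sig = (2;())
  • {5,6}:  v_{5} + v_{6} = 0 — sig = (2;())
  • {1,2}:  v_{1} + v_{2} = v_{5} — sig = (2;(1))
  • {1,3}:  v_{1} + v_{3} = v_{6} — sig = (2;(1))
  • {1,6}:  v_{1} + v_{6} = v_{4} — sig = (2;(1))
  • {2,6}:  v_{2} + v_{6} = v_{7} — sig = (2;(1))
  • {3,5}:  v_{3} + v_{5} = v_{7} — sig = (2;(1))
  • {4,5}:  v_{4} + v_{5} = v_{1} — sig = (2;(1))
  • {4,7}:  v_{4} + v_{7} = v_{6} — sig = (2;(1))
  • {5,7}:  v_{5} + v_{7} = v_{2} — sig = (2;(1))
  • {6,7}:  v_{6} + v_{7} = v_{3} — sig = (2;(1))
  • {2,3}:  v_{2} + v_{3} = 2·v_{7} — sig = (2;(2))
  • {3,4}:  v_{3} + v_{4} = 2·v_{6} — sig = (2;(2))

Hence PRS(X_Σ) =
    (2;())
    (2;())
    (2;())
    (2;(1))
    (2;(1))
    (2;(1))
    (2;(1))
    (2;(1))
    (2;(1))
    (2;(1))
    (2;(1))
    (2;(1))
    (2;(2))
    (2;(2))


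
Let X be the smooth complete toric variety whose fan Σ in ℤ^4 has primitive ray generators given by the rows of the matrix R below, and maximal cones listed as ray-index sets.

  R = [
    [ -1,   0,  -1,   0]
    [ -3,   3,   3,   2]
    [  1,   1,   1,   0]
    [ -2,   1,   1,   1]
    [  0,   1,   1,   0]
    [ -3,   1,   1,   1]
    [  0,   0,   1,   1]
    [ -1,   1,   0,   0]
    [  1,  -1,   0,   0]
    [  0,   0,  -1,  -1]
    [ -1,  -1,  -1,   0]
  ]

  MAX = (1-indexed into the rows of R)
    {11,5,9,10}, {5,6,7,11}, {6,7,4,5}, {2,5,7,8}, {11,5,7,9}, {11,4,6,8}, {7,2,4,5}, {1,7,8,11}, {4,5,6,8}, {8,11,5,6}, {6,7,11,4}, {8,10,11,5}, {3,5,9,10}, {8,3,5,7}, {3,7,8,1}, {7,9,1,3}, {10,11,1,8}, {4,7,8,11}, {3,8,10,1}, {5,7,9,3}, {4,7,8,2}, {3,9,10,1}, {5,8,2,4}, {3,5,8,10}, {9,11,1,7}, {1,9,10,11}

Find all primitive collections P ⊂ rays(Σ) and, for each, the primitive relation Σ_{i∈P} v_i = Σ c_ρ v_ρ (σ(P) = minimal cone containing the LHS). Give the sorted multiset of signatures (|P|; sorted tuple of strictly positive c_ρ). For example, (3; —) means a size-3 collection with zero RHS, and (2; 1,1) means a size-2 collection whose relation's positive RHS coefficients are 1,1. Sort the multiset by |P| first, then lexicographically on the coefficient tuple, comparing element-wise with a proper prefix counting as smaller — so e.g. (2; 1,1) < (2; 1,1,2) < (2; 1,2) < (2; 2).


The 22 primitive collections of Σ (r=11, n=4):

  P={3,11}:  v_{3} + v_{11} = 0  ⟹  sig = (2; —)
  P={7,10}:  v_{7} + v_{10} = 0  ⟹  sig = (2; —)
  P={8,9}:  v_{8} + v_{9} = 0  ⟹  sig = (2; —)
  P={1,5}:  v_{1} + v_{5} = v_{8}  ⟹  sig = (2; 1)
  P={3,6}:  v_{3} + v_{6} = v_{4} + v_{5}  ⟹  sig = (2; 1,1)
  P={1,6}:  v_{1} + v_{6} = v_{4} + v_{8} + v_{11}  ⟹  sig = (2; 1,1,1)
  P={2,9}:  v_{2} + v_{9} = v_{4} + v_{5} + v_{7}  ⟹  sig = (2; 1,1,1)
  P={2,10}:  v_{2} + v_{10} = v_{4} + v_{5} + v_{8}  ⟹  sig = (2; 1,1,1)
  P={3,4}:  v_{3} + v_{4} = v_{5} + v_{7} + v_{8}  ⟹  sig = (2; 1,1,1)
  P={4,9}:  v_{4} + v_{9} = v_{5} + v_{7} + v_{11}  ⟹  sig = (2; 1,1,1)
  P={4,10}:  v_{4} + v_{10} = v_{5} + v_{8} + v_{11}  ⟹  sig = (2; 1,1,1)
  P={1,2}:  v_{1} + v_{2} = v_{4} + v_{7} + 2·v_{8}  ⟹  sig = (2; 1,1,2)
  P={1,4}:  v_{1} + v_{4} = v_{7} + 2·v_{8} + v_{11}  ⟹  sig = (2; 1,1,2)
  P={6,9}:  v_{6} + v_{9} = 2·v_{5} + v_{7} + 2·v_{11}  ⟹  sig = (2; 1,2,2)
  P={6,10}:  v_{6} + v_{10} = 2·v_{5} + v_{8} + 2·v_{11}  ⟹  sig = (2; 1,2,2)
  P={2,6}:  v_{2} + v_{6} = 3·v_{4} + v_{5}  ⟹  sig = (2; 1,3)
  P={2,11}:  v_{2} + v_{11} = 2·v_{4}  ⟹  sig = (2; 2)
  P={2,3}:  v_{2} + v_{3} = 2·v_{5} + 2·v_{7} + 2·v_{8}  ⟹  sig = (2; 2,2,2)
  P={4,5,11}:  v_{4} + v_{5} + v_{11} = v_{6}  ⟹  sig = (3; 1)
  P={6,7,8}:  v_{6} + v_{7} + v_{8} = 2·v_{4}  ⟹  sig = (3; 2)
  P={4,5,7,8}:  v_{4} + v_{5} + v_{7} + v_{8} = v_{2}  ⟹  sig = (4; 1)
  P={5,7,8,11}:  v_{5} + v_{7} + v_{8} + v_{11} = v_{4}  ⟹  sig = (4; 1)

Sorted signature multiset PRS(X):
[(2; —), (2; —), (2; —), (2; 1), (2; 1,1), (2; 1,1,1), (2; 1,1,1), (2; 1,1,1), (2; 1,1,1), (2; 1,1,1), (2; 1,1,1), (2; 1,1,2), (2; 1,1,2), (2; 1,2,2), (2; 1,2,2), (2; 1,3), (2; 2), (2; 2,2,2), (3; 1), (3; 2), (4; 1), (4; 1)]


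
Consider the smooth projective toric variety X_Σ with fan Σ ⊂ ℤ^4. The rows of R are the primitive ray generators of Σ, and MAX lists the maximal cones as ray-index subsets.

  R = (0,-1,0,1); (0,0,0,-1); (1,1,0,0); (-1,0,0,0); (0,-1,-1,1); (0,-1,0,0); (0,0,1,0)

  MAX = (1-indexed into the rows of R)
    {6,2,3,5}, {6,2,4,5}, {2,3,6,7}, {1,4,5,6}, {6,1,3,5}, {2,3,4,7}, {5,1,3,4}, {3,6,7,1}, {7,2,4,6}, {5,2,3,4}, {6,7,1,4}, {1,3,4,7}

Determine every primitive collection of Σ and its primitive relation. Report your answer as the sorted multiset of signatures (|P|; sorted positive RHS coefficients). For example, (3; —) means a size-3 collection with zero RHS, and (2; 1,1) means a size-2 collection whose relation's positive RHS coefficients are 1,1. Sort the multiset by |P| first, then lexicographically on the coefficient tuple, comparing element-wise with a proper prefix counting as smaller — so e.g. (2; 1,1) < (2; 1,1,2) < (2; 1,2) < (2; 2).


|primitive collections| = 3. Relations:

  {1,2}:  v_{1} + v_{2} = v_{6} ; sig = (2; 1)
  {5,7}:  v_{5} + v_{7} = v_{1} ; sig = (2; 1)
  {3,4,6}:  v_{3} + v_{4} + v_{6} = 0 ; sig = (3; —)

Sorted signature multiset PRS(X):
    |P|=2: 2 collections, coeffs (1), (1)
    |P|=3: 1 collection, coeffs ()


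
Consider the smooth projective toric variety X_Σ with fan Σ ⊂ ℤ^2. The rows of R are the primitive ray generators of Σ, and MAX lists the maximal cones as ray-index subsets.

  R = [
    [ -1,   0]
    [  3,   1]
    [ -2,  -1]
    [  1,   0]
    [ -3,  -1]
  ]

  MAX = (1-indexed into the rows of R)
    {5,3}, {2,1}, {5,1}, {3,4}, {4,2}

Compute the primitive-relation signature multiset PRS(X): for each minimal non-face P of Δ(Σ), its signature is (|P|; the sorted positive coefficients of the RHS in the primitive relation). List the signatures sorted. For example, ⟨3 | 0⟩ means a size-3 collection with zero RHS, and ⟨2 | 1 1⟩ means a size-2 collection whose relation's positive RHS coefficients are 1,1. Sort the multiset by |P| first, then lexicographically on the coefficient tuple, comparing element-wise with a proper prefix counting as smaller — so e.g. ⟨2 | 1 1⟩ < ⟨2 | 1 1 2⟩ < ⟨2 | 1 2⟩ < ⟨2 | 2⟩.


Primitive collections (5):

  {1,4}:  v_{1} + v_{4} = 0 — sig = ⟨2 | 0⟩
  {2,5}:  v_{2} + v_{5} = 0 — sig = ⟨2 | 0⟩
  {1,3}:  v_{1} + v_{3} = v_{5} — sig = ⟨2 | 1⟩
  {2,3}:  v_{2} + v_{3} = v_{4} — sig = ⟨2 | 1⟩
  {4,5}:  v_{4} + v_{5} = v_{3} — sig = ⟨2 | 1⟩

Hence PRS(X_Σ) =
{ ⟨2 | 0⟩ ×2,  ⟨2 | 1⟩ ×3 }


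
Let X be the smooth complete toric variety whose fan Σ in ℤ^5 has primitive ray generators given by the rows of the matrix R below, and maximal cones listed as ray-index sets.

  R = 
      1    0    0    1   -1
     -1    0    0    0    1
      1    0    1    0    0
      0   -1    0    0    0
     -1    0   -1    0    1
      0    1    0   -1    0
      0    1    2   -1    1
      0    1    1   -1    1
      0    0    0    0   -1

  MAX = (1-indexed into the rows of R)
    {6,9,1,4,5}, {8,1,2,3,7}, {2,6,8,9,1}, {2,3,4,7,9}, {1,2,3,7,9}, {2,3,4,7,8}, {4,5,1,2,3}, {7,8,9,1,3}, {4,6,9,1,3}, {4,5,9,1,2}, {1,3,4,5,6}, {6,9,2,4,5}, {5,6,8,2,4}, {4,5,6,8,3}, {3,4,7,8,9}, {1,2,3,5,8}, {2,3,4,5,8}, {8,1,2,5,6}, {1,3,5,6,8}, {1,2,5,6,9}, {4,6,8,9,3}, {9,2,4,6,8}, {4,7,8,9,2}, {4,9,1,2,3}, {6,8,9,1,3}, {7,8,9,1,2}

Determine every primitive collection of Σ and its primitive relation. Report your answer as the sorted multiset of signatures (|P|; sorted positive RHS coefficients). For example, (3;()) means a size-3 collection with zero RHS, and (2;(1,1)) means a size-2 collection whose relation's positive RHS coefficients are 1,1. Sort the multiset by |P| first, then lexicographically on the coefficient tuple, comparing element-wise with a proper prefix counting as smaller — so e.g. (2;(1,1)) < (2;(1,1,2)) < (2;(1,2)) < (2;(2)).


9 collections generate NE(X_Σ); each relation:

  • {5,7}:  v_{5} + v_{7} = v_{2} + v_{8}  ⇒ sig = (2;(1,1))
  • {6,7}:  v_{6} + v_{7} = 2·v_{8} + v_{9}  ⇒ sig = (2;(1,2))
  • {3,5,9}:  v_{3} + v_{5} + v_{9} = 0  ⇒ sig = (3;())
  • {1,4,8}:  v_{1} + v_{4} + v_{8} = v_{3}  ⇒ sig = (3;(1))
  • {2,3,6}:  v_{2} + v_{3} + v_{6} = v_{8}  ⇒ sig = (3;(1))
  • {5,8,9}:  v_{5} + v_{8} + v_{9} = v_{2} + v_{6}  ⇒ sig = (3;(1,1))
  • {1,4,7}:  v_{1} + v_{4} + v_{7} = v_{2} + 2·v_{3} + v_{9}  ⇒ sig = (3;(1,1,2))
  • {1,2,4,6}:  v_{1} + v_{2} + v_{4} + v_{6} = 0  ⇒ sig = (4;())
  • {2,3,8,9}:  v_{2} + v_{3} + v_{8} + v_{9} = v_{7}  ⇒ sig = (4;(1))

Sorted signature multiset PRS(X):
    |P|=2: 2 collections, coeffs (1,1), (1,2)
    |P|=3: 5 collections, coeffs (), (1), (1), (1,1), (1,1,2)
    |P|=4: 2 collections, coeffs (), (1)


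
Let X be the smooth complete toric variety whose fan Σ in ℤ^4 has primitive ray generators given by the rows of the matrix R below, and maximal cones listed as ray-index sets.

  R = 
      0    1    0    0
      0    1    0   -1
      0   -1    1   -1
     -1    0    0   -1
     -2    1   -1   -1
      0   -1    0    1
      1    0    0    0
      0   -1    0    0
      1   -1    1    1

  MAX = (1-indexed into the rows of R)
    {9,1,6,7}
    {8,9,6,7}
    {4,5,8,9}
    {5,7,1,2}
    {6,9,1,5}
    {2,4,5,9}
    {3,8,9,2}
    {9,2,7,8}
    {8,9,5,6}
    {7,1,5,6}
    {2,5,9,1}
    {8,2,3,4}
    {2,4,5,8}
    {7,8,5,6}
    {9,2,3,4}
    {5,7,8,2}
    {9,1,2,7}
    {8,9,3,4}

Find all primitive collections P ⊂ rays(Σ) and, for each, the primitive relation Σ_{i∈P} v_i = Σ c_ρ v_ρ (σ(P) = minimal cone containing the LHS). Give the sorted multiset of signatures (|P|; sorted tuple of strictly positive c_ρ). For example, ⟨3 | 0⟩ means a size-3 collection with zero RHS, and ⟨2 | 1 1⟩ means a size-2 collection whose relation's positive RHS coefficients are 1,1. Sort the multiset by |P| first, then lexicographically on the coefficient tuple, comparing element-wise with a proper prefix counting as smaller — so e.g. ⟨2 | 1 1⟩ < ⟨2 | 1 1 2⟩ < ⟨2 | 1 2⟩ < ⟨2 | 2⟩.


12 minimal non-faces of Δ(Σ) (on 9 rays):

  {1,8}:  v_{1} + v_{8} = 0  ⇒ sig = ⟨2 | 0⟩
  {2,6}:  v_{2} + v_{6} = 0  ⇒ sig = ⟨2 | 0⟩
  {4,7}:  v_{4} + v_{7} = v_{2} + v_{8}  ⇒ sig = ⟨2 | 1 1⟩
  {1,3}:  v_{1} + v_{3} = v_{2} + v_{4} + v_{9}  ⇒ sig = ⟨2 | 1 1 1⟩
  {1,4}:  v_{1} + v_{4} = v_{2} + v_{5} + v_{9}  ⇒ sig = ⟨2 | 1 1 1⟩
  {3,6}:  v_{3} + v_{6} = v_{4} + v_{8} + v_{9}  ⇒ sig = ⟨2 | 1 1 1⟩
  {4,6}:  v_{4} + v_{6} = v_{5} + v_{8} + v_{9}  ⇒ sig = ⟨2 | 1 1 1⟩
  {3,7}:  v_{3} + v_{7} = 2·v_{2} + 2·v_{8} + v_{9}  ⇒ sig = ⟨2 | 1 2 2⟩
  {3,5}:  v_{3} + v_{5} = 2·v_{4}  ⇒ sig = ⟨2 | 2⟩
  {5,7,9}:  v_{5} + v_{7} + v_{9} = 0  ⇒ sig = ⟨3 | 0⟩
  {2,4,8,9}:  v_{2} + v_{4} + v_{8} + v_{9} = v_{3}  ⇒ sig = ⟨4 | 1⟩
  {2,5,8,9}:  v_{2} + v_{5} + v_{8} + v_{9} = v_{4}  ⇒ sig = ⟨4 | 1⟩

Signatures (|P|; sorted positive RHS coefficients), sorted:
{ ⟨2 | 0⟩ ×2,  ⟨2 | 1 1⟩,  ⟨2 | 1 1 1⟩ ×4,  ⟨2 | 1 2 2⟩,  ⟨2 | 2⟩,  ⟨3 | 0⟩,  ⟨4 | 1⟩ ×2 }


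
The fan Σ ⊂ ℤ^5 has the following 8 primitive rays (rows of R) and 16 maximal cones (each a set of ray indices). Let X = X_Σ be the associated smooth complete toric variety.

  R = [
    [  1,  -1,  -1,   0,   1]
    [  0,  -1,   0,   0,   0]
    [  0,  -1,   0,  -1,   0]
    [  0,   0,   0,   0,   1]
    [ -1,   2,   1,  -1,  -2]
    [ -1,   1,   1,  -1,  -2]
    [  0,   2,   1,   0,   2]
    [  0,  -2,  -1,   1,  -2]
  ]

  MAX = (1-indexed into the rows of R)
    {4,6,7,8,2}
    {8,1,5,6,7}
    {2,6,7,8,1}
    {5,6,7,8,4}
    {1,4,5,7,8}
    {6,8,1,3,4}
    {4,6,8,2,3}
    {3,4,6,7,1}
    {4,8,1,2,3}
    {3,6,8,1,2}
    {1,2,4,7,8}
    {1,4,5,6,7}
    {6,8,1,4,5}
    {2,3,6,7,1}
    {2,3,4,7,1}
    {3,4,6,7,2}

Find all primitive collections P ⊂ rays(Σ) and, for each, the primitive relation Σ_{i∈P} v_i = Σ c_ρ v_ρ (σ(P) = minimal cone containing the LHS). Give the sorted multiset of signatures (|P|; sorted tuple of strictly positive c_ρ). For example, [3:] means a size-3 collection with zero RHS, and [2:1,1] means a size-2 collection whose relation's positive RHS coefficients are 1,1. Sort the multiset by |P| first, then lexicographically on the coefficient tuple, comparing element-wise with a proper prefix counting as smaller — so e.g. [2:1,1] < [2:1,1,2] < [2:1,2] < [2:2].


5 minimal non-faces of Δ(Σ) (on 8 rays):

  P = {2,5}:  v_{2} + v_{5} = v_{6} — sig = [2:1]
  P = {3,5}:  v_{3} + v_{5} = v_{1} + v_{4} + 2·v_{6} — sig = [2:1,1,2]
  P = {3,7,8}:  v_{3} + v_{7} + v_{8} = v_{2} — sig = [3:1]
  P = {1,2,4,6}:  v_{1} + v_{2} + v_{4} + v_{6} = v_{3} — sig = [4:1]
  P = {1,4,6,7,8}:  v_{1} + v_{4} + v_{6} + v_{7} + v_{8} = 0 — sig = [5:]

Signatures (|P|; sorted positive RHS coefficients), sorted:
    |P|=2: 2 collections, coeffs (1), (1,1,2)
    |P|=3: 1 collection, coeffs (1)
    |P|=4: 1 collection, coeffs (1)
    |P|=5: 1 collection, coeffs ()


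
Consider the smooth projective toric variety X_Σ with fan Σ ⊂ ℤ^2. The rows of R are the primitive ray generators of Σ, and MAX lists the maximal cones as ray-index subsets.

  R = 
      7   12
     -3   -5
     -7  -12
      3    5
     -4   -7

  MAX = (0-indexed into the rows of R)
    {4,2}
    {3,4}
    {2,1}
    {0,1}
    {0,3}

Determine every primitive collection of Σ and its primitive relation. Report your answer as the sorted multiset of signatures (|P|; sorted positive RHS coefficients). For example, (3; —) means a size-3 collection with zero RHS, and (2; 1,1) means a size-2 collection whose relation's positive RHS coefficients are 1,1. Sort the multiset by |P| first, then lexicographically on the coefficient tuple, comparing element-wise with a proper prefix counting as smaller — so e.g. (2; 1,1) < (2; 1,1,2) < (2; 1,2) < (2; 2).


5 minimal non-faces of Δ(Σ) (on 5 rays):

  P={0,2}:  v_{0} + v_{2} = 0 — sig = (2; —)
  P={1,3}:  v_{1} + v_{3} = 0 — sig = (2; —)
  P={0,4}:  v_{0} + v_{4} = v_{3} — sig = (2; 1)
  P={1,4}:  v_{1} + v_{4} = v_{2} — sig = (2; 1)
  P={2,3}:  v_{2} + v_{3} = v_{4} — sig = (2; 1)

so the primitive-relation signature multiset is
    |P|=2: 5 collections, coeffs (), (), (1), (1), (1)


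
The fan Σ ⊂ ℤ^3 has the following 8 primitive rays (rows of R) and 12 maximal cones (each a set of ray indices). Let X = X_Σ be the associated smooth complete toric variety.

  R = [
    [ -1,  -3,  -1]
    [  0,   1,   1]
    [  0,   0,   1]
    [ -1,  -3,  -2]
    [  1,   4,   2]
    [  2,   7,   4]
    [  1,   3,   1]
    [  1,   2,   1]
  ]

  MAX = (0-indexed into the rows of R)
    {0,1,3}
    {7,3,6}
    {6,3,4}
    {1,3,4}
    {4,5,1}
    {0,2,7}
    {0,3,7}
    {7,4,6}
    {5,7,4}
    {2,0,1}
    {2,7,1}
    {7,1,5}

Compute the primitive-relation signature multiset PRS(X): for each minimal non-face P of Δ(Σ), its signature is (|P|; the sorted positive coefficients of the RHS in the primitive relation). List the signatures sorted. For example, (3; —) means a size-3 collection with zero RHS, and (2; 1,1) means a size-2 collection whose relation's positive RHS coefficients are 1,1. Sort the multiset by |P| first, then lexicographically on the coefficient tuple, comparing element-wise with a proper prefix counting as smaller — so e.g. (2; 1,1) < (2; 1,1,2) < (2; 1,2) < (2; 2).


The 14 primitive collections of Σ (r=8, n=3):

  {0,6}:  v_{0} + v_{6} = 0 ; sig = (2; —)
  {0,4}:  v_{0} + v_{4} = v_{1} ; sig = (2; 1)
  {1,6}:  v_{1} + v_{6} = v_{4} ; sig = (2; 1)
  {2,3}:  v_{2} + v_{3} = v_{0} ; sig = (2; 1)
  {3,5}:  v_{3} + v_{5} = v_{4} ; sig = (2; 1)
  {2,6}:  v_{2} + v_{6} = v_{1} + v_{7} ; sig = (2; 1,1)
  {0,5}:  v_{0} + v_{5} = 2·v_{1} + v_{7} ; sig = (2; 1,2)
  {2,4}:  v_{2} + v_{4} = 2·v_{1} + v_{7} ; sig = (2; 1,2)
  {5,6}:  v_{5} + v_{6} = 2·v_{4} + v_{7} ; sig = (2; 1,2)
  {2,5}:  v_{2} + v_{5} = 3·v_{1} + 2·v_{7} ; sig = (2; 2,3)
  {1,3,7}:  v_{1} + v_{3} + v_{7} = 0 ; sig = (3; —)
  {0,1,7}:  v_{0} + v_{1} + v_{7} = v_{2} ; sig = (3; 1)
  {1,4,7}:  v_{1} + v_{4} + v_{7} = v_{5} ; sig = (3; 1)
  {3,4,7}:  v_{3} + v_{4} + v_{7} = v_{6} ; sig = (3; 1)

Sorted signature multiset PRS(X):
    (2; —)
    (2; 1)
    (2; 1)
    (2; 1)
    (2; 1)
    (2; 1,1)
    (2; 1,2)
    (2; 1,2)
    (2; 1,2)
    (2; 2,3)
    (3; —)
    (3; 1)
    (3; 1)
    (3; 1)


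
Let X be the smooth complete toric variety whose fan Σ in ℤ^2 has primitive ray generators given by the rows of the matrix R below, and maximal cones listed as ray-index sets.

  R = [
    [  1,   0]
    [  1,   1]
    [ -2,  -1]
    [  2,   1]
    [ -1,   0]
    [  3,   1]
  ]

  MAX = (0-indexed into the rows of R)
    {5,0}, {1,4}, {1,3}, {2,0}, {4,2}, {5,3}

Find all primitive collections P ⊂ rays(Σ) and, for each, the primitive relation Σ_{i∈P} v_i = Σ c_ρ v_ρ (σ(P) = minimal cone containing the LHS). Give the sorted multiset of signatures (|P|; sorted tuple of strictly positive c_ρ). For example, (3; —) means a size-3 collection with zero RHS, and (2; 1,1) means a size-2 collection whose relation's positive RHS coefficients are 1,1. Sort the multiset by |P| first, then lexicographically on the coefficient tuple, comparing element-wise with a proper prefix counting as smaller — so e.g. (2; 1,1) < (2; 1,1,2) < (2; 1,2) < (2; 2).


9 collections generate NE(X_Σ); each relation:

  P={0,4}:  v_{0} + v_{4} = 0  ⟹  sig = (2; —)
  P={2,3}:  v_{2} + v_{3} = 0  ⟹  sig = (2; —)
  P={0,1}:  v_{0} + v_{1} = v_{3}  ⟹  sig = (2; 1)
  P={0,3}:  v_{0} + v_{3} = v_{5}  ⟹  sig = (2; 1)
  P={1,2}:  v_{1} + v_{2} = v_{4}  ⟹  sig = (2; 1)
  P={2,5}:  v_{2} + v_{5} = v_{0}  ⟹  sig = (2; 1)
  P={3,4}:  v_{3} + v_{4} = v_{1}  ⟹  sig = (2; 1)
  P={4,5}:  v_{4} + v_{5} = v_{3}  ⟹  sig = (2; 1)
  P={1,5}:  v_{1} + v_{5} = 2·v_{3}  ⟹  sig = (2; 2)

Sorted signature multiset PRS(X):
[(2; —), (2; —), (2; 1), (2; 1), (2; 1), (2; 1), (2; 1), (2; 1), (2; 2)]


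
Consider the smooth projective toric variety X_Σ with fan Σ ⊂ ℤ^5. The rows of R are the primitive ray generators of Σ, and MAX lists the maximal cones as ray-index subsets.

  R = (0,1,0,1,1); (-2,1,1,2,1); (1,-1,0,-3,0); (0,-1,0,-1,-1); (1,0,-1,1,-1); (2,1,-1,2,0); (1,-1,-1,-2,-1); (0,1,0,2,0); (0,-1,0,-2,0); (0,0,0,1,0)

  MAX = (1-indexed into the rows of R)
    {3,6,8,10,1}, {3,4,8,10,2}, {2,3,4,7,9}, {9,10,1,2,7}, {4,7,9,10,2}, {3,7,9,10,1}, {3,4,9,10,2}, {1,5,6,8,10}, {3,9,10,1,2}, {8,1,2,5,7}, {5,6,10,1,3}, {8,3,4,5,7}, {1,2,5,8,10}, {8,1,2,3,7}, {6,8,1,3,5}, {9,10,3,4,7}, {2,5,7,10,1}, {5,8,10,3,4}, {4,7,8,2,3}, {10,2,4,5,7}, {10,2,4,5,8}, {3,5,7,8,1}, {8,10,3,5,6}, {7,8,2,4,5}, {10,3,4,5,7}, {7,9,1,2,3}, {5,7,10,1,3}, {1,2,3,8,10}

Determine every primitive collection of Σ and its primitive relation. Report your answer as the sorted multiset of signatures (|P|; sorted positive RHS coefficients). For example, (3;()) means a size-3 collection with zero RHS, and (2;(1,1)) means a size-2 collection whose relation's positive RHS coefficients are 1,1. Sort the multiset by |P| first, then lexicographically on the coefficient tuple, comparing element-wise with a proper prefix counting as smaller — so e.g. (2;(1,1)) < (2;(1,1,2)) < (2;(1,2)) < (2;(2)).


Σ has 11 primitive collections:

  P={1,4}:  v_{1} + v_{4} = 0 — sig = (2;())
  P={8,9}:  v_{8} + v_{9} = 0 — sig = (2;())
  P={5,9}:  v_{5} + v_{9} = v_{7} + v_{10} — sig = (2;(1,1))
  P={2,6}:  v_{2} + v_{6} = v_{1} + v_{8} + v_{10} — sig = (2;(1,1,1))
  P={4,6}:  v_{4} + v_{6} = v_{3} + v_{5} + v_{8} + v_{10} — sig = (2;(1,1,1,1))
  P={6,9}:  v_{6} + v_{9} = v_{1} + v_{3} + v_{5} + v_{10} — sig = (2;(1,1,1,1))
  P={6,7}:  v_{6} + v_{7} = v_{1} + v_{3} + 2·v_{5} — sig = (2;(1,1,2))
  P={2,3,5}:  v_{2} + v_{3} + v_{5} = 0 — sig = (3;())
  P={7,8,10}:  v_{7} + v_{8} + v_{10} = v_{5} — sig = (3;(1))
  P={2,3,7,10}:  v_{2} + v_{3} + v_{7} + v_{10} = v_{9} — sig = (4;(1))
  P={1,3,5,8,10}:  v_{1} + v_{3} + v_{5} + v_{8} + v_{10} = v_{6} — sig = (5;(1))

Signatures (|P|; sorted positive RHS coefficients), sorted:
    (2;())
    (2;())
    (2;(1,1))
    (2;(1,1,1))
    (2;(1,1,1,1))
    (2;(1,1,1,1))
    (2;(1,1,2))
    (3;())
    (3;(1))
    (4;(1))
    (5;(1))


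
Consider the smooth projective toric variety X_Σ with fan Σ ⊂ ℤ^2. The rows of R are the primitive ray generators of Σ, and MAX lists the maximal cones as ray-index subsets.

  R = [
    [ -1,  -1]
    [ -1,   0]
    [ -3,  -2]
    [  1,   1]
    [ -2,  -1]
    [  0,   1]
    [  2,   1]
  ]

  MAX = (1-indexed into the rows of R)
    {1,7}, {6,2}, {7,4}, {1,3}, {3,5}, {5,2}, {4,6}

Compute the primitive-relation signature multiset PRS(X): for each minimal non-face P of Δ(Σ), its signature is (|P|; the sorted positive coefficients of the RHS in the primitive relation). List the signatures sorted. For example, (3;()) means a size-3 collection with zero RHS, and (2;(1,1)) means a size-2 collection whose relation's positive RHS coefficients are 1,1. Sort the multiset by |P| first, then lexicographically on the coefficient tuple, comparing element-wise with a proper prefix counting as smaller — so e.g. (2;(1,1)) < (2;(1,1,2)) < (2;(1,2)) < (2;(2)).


Σ has 14 primitive collections:

  {1,4}:  v_{1} + v_{4} = 0  ⟹  sig = (2;())
  {5,7}:  v_{5} + v_{7} = 0  ⟹  sig = (2;())
  {1,2}:  v_{1} + v_{2} = v_{5}  ⟹  sig = (2;(1))
  {1,5}:  v_{1} + v_{5} = v_{3}  ⟹  sig = (2;(1))
  {1,6}:  v_{1} + v_{6} = v_{2}  ⟹  sig = (2;(1))
  {2,4}:  v_{2} + v_{4} = v_{6}  ⟹  sig = (2;(1))
  {2,7}:  v_{2} + v_{7} = v_{4}  ⟹  sig = (2;(1))
  {3,4}:  v_{3} + v_{4} = v_{5}  ⟹  sig = (2;(1))
  {3,7}:  v_{3} + v_{7} = v_{1}  ⟹  sig = (2;(1))
  {4,5}:  v_{4} + v_{5} = v_{2}  ⟹  sig = (2;(1))
  {3,6}:  v_{3} + v_{6} = v_{2} + v_{5}  ⟹  sig = (2;(1,1))
  {2,3}:  v_{2} + v_{3} = 2·v_{5}  ⟹  sig = (2;(2))
  {5,6}:  v_{5} + v_{6} = 2·v_{2}  ⟹  sig = (2;(2))
  {6,7}:  v_{6} + v_{7} = 2·v_{4}  ⟹  sig = (2;(2))

Signatures (|P|; sorted positive RHS coefficients), sorted:
    (2;())
    (2;())
    (2;(1))
    (2;(1))
    (2;(1))
    (2;(1))
    (2;(1))
    (2;(1))
    (2;(1))
    (2;(1))
    (2;(1,1))
    (2;(2))
    (2;(2))
    (2;(2))


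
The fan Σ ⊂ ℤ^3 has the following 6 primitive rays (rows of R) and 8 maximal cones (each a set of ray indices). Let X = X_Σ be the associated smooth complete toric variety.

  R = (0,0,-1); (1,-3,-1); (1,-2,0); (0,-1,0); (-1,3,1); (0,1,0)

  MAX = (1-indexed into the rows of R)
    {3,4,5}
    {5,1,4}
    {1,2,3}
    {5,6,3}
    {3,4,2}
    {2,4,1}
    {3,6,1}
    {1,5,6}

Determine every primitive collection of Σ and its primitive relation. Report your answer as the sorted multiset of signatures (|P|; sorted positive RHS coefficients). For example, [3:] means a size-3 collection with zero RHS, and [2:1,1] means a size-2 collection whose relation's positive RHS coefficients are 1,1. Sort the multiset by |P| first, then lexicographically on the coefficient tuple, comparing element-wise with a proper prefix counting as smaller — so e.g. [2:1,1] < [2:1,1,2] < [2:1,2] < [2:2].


Σ has 5 primitive collections:

  P = {2,5}:  v_{2} + v_{5} = 0 — sig = [2:]
  P = {4,6}:  v_{4} + v_{6} = 0 — sig = [2:]
  P = {2,6}:  v_{2} + v_{6} = v_{1} + v_{3} — sig = [2:1,1]
  P = {1,3,4}:  v_{1} + v_{3} + v_{4} = v_{2} — sig = [3:1]
  P = {1,3,5}:  v_{1} + v_{3} + v_{5} = v_{6} — sig = [3:1]

Signatures (|P|; sorted positive RHS coefficients), sorted:
[[2:], [2:], [2:1,1], [3:1], [3:1]]


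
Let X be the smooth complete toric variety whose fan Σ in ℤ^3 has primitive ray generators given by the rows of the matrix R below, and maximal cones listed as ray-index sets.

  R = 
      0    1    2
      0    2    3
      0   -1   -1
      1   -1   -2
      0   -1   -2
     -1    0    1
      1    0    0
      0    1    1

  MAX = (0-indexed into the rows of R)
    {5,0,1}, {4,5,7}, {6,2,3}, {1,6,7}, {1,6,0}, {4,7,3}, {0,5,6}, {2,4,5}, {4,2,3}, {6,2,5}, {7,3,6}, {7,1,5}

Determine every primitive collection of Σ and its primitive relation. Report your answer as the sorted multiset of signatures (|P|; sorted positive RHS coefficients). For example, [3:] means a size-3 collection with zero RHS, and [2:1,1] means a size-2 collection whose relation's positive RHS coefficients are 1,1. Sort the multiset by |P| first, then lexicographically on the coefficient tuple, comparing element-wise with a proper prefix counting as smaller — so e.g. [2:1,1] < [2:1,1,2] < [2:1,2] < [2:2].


Primitive collections (12):

  P={0,4}:  v_{0} + v_{4} = 0  ⟹  sig = [2:]
  P={2,7}:  v_{2} + v_{7} = 0  ⟹  sig = [2:]
  P={0,3}:  v_{0} + v_{3} = v_{6}  ⟹  sig = [2:1]
  P={0,7}:  v_{0} + v_{7} = v_{1}  ⟹  sig = [2:1]
  P={1,2}:  v_{1} + v_{2} = v_{0}  ⟹  sig = [2:1]
  P={1,4}:  v_{1} + v_{4} = v_{7}  ⟹  sig = [2:1]
  P={3,5}:  v_{3} + v_{5} = v_{2}  ⟹  sig = [2:1]
  P={4,6}:  v_{4} + v_{6} = v_{3}  ⟹  sig = [2:1]
  P={0,2}:  v_{0} + v_{2} = v_{5} + v_{6}  ⟹  sig = [2:1,1]
  P={1,3}:  v_{1} + v_{3} = v_{6} + v_{7}  ⟹  sig = [2:1,1]
  P={5,6,7}:  v_{5} + v_{6} + v_{7} = v_{0}  ⟹  sig = [3:1]
  P={1,5,6}:  v_{1} + v_{5} + v_{6} = 2·v_{0}  ⟹  sig = [3:2]

Sorted signature multiset PRS(X):
    [2:]
    [2:]
    [2:1]
    [2:1]
    [2:1]
    [2:1]
    [2:1]
    [2:1]
    [2:1,1]
    [2:1,1]
    [3:1]
    [3:2]


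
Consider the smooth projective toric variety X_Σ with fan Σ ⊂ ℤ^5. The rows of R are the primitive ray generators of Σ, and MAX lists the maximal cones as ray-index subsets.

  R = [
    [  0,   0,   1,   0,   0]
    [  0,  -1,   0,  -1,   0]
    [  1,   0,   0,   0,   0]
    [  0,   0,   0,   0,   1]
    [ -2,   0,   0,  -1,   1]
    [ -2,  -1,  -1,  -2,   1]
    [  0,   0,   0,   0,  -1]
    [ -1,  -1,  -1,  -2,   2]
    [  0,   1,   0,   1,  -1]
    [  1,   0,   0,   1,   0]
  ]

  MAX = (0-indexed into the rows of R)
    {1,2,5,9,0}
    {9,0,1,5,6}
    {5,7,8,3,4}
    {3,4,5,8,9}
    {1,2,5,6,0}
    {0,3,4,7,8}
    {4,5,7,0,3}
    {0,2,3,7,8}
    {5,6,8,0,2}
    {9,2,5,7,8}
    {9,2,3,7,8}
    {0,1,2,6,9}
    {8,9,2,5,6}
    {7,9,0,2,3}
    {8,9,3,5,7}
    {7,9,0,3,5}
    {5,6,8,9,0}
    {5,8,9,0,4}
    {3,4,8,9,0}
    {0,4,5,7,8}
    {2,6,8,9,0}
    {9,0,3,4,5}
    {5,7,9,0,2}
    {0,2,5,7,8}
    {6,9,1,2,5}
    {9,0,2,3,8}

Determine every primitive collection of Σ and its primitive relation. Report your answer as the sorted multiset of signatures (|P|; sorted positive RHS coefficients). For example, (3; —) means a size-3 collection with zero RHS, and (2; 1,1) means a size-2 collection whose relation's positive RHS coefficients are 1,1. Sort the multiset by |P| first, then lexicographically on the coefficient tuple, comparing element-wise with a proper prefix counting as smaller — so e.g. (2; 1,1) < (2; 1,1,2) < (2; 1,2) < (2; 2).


Δ(Σ) — 10 vertices, 14 min non-faces:

  P = {3,6}:  v_{3} + v_{6} = 0  ⇒ sig = (2; —)
  P = {1,8}:  v_{1} + v_{8} = v_{6}  ⇒ sig = (2; 1)
  P = {1,4}:  v_{1} + v_{4} = v_{0} + v_{5}  ⇒ sig = (2; 1,1)
  P = {6,7}:  v_{6} + v_{7} = v_{2} + v_{5}  ⇒ sig = (2; 1,1)
  P = {2,4}:  v_{2} + v_{4} = v_{0} + v_{7} + v_{8}  ⇒ sig = (2; 1,1,1)
  P = {4,6}:  v_{4} + v_{6} = v_{0} + v_{5} + v_{8}  ⇒ sig = (2; 1,1,1)
  P = {1,3}:  v_{1} + v_{3} = v_{0} + v_{2} + v_{5} + v_{9}  ⇒ sig = (2; 1,1,1,1)
  P = {1,7}:  v_{1} + v_{7} = v_{0} + 2·v_{2} + 2·v_{5} + v_{9}  ⇒ sig = (2; 1,1,2,2)
  P = {2,3,5}:  v_{2} + v_{3} + v_{5} = v_{7}  ⇒ sig = (3; 1)
  P = {4,7,9}:  v_{4} + v_{7} + v_{9} = 2·v_{3} + v_{5}  ⇒ sig = (3; 1,2)
  P = {0,3,5,8}:  v_{0} + v_{3} + v_{5} + v_{8} = v_{4}  ⇒ sig = (4; 1)
  P = {0,7,8,9}:  v_{0} + v_{7} + v_{8} + v_{9} = v_{3}  ⇒ sig = (4; 1)
  P = {0,2,5,8,9}:  v_{0} + v_{2} + v_{5} + v_{8} + v_{9} = 0  ⇒ sig = (5; —)
  P = {0,2,5,6,9}:  v_{0} + v_{2} + v_{5} + v_{6} + v_{9} = v_{1}  ⇒ sig = (5; 1)

Hence PRS(X_Σ) =
    |P|=2: 8 collections, coeffs (), (1), (1,1), (1,1), (1,1,1), (1,1,1), (1,1,1,1), (1,1,2,2)
    |P|=3: 2 collections, coeffs (1), (1,2)
    |P|=4: 2 collections, coeffs (1), (1)
    |P|=5: 2 collections, coeffs (), (1)


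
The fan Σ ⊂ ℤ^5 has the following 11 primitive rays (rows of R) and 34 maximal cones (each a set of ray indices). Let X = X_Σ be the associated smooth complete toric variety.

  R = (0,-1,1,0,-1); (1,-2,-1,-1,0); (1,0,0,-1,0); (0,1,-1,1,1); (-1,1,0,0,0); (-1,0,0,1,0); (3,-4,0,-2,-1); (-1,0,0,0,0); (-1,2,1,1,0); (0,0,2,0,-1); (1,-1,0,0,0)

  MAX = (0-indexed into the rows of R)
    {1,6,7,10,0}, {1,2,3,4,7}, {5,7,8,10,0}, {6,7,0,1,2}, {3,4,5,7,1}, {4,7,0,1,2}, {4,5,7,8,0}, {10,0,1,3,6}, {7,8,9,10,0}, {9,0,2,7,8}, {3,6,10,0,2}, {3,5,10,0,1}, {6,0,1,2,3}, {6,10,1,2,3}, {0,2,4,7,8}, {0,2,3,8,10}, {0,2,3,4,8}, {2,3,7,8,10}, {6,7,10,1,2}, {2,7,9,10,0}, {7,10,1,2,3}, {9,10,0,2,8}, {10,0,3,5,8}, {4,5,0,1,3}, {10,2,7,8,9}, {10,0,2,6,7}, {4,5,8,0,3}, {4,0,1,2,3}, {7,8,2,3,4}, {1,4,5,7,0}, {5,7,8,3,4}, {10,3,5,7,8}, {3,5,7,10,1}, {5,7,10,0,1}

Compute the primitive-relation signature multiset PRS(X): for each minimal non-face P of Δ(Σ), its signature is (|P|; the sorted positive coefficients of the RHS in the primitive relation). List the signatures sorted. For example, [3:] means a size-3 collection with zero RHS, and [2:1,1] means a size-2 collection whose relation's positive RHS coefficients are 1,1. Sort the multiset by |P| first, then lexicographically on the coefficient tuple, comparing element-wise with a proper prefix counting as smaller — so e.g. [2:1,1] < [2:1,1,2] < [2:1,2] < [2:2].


Σ has 15 primitive collections:

  • {1,8}:  v_{1} + v_{8} = 0  ⟹  sig = [2:]
  • {2,5}:  v_{2} + v_{5} = 0  ⟹  sig = [2:]
  • {4,10}:  v_{4} + v_{10} = 0  ⟹  sig = [2:]
  • {3,9}:  v_{3} + v_{9} = v_{8} + v_{10}  ⟹  sig = [2:1,1]
  • {4,6}:  v_{4} + v_{6} = v_{0} + v_{1} + v_{2}  ⟹  sig = [2:1,1,1]
  • {5,6}:  v_{5} + v_{6} = v_{0} + v_{1} + v_{10}  ⟹  sig = [2:1,1,1]
  • {6,8}:  v_{6} + v_{8} = v_{0} + v_{2} + v_{10}  ⟹  sig = [2:1,1,1]
  • {1,9}:  v_{1} + v_{9} = v_{0} + v_{2} + v_{7} + v_{10}  ⟹  sig = [2:1,1,1,1]
  • {4,9}:  v_{4} + v_{9} = v_{0} + v_{2} + v_{7} + v_{8}  ⟹  sig = [2:1,1,1,1]
  • {5,9}:  v_{5} + v_{9} = v_{0} + v_{7} + v_{8} + v_{10}  ⟹  sig = [2:1,1,1,1]
  • {6,9}:  v_{6} + v_{9} = 2·v_{0} + 2·v_{2} + v_{7} + 2·v_{10}  ⟹  sig = [2:1,2,2,2]
  • {0,3,7}:  v_{0} + v_{3} + v_{7} = v_{5}  ⟹  sig = [3:1]
  • {3,6,7}:  v_{3} + v_{6} + v_{7} = v_{1} + v_{10}  ⟹  sig = [3:1,1]
  • {0,1,2,10}:  v_{0} + v_{1} + v_{2} + v_{10} = v_{6}  ⟹  sig = [4:1]
  • {0,2,7,8,10}:  v_{0} + v_{2} + v_{7} + v_{8} + v_{10} = v_{9}  ⟹  sig = [5:1]

Hence PRS(X_Σ) =
    [2:]
    [2:]
    [2:]
    [2:1,1]
    [2:1,1,1]
    [2:1,1,1]
    [2:1,1,1]
    [2:1,1,1,1]
    [2:1,1,1,1]
    [2:1,1,1,1]
    [2:1,2,2,2]
    [3:1]
    [3:1,1]
    [4:1]
    [5:1]


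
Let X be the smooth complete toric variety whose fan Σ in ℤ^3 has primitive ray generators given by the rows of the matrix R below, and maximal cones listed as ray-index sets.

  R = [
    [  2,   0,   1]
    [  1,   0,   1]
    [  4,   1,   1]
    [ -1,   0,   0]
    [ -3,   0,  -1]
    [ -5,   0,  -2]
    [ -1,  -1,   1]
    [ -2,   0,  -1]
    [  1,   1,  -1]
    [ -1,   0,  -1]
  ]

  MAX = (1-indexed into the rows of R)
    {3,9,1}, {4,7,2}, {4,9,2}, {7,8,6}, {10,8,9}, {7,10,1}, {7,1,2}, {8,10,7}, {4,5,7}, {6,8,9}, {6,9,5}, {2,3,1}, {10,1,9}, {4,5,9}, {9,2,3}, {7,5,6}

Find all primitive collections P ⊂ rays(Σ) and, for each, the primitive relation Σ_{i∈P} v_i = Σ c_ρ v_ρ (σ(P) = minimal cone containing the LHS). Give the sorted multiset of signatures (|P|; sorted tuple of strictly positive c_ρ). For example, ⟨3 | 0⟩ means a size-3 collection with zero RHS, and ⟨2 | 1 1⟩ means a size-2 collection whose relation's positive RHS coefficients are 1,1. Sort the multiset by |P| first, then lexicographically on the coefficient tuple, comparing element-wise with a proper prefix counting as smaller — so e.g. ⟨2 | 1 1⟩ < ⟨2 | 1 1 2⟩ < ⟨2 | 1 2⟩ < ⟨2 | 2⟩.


Primitive collections (22):

  P={1,8}:  v_{1} + v_{8} = 0 — sig = ⟨2 | 0⟩
  P={2,10}:  v_{2} + v_{10} = 0 — sig = ⟨2 | 0⟩
  P={7,9}:  v_{7} + v_{9} = 0 — sig = ⟨2 | 0⟩
  P={1,4}:  v_{1} + v_{4} = v_{2} — sig = ⟨2 | 1⟩
  P={1,5}:  v_{1} + v_{5} = v_{4} — sig = ⟨2 | 1⟩
  P={1,6}:  v_{1} + v_{6} = v_{5} — sig = ⟨2 | 1⟩
  P={2,8}:  v_{2} + v_{8} = v_{4} — sig = ⟨2 | 1⟩
  P={4,8}:  v_{4} + v_{8} = v_{5} — sig = ⟨2 | 1⟩
  P={4,10}:  v_{4} + v_{10} = v_{8} — sig = ⟨2 | 1⟩
  P={5,8}:  v_{5} + v_{8} = v_{6} — sig = ⟨2 | 1⟩
  P={2,6}:  v_{2} + v_{6} = v_{4} + v_{5} — sig = ⟨2 | 1 1⟩
  P={3,7}:  v_{3} + v_{7} = v_{1} + v_{2} — sig = ⟨2 | 1 1⟩
  P={3,8}:  v_{3} + v_{8} = v_{2} + v_{9} — sig = ⟨2 | 1 1⟩
  P={3,10}:  v_{3} + v_{10} = v_{1} + v_{9} — sig = ⟨2 | 1 1⟩
  P={3,5}:  v_{3} + v_{5} = v_{2} + v_{4} + v_{9} — sig = ⟨2 | 1 1 1⟩
  P={3,4}:  v_{3} + v_{4} = 2·v_{2} + v_{9} — sig = ⟨2 | 1 2⟩
  P={3,6}:  v_{3} + v_{6} = 2·v_{4} + v_{9} — sig = ⟨2 | 1 2⟩
  P={2,5}:  v_{2} + v_{5} = 2·v_{4} — sig = ⟨2 | 2⟩
  P={4,6}:  v_{4} + v_{6} = 2·v_{5} — sig = ⟨2 | 2⟩
  P={5,10}:  v_{5} + v_{10} = 2·v_{8} — sig = ⟨2 | 2⟩
  P={6,10}:  v_{6} + v_{10} = 3·v_{8} — sig = ⟨2 | 3⟩
  P={1,2,9}:  v_{1} + v_{2} + v_{9} = v_{3} — sig = ⟨3 | 1⟩

Sorted signature multiset PRS(X):
[⟨2 | 0⟩, ⟨2 | 0⟩, ⟨2 | 0⟩, ⟨2 | 1⟩, ⟨2 | 1⟩, ⟨2 | 1⟩, ⟨2 | 1⟩, ⟨2 | 1⟩, ⟨2 | 1⟩, ⟨2 | 1⟩, ⟨2 | 1 1⟩, ⟨2 | 1 1⟩, ⟨2 | 1 1⟩, ⟨2 | 1 1⟩, ⟨2 | 1 1 1⟩, ⟨2 | 1 2⟩, ⟨2 | 1 2⟩, ⟨2 | 2⟩, ⟨2 | 2⟩, ⟨2 | 2⟩, ⟨2 | 3⟩, ⟨3 | 1⟩]


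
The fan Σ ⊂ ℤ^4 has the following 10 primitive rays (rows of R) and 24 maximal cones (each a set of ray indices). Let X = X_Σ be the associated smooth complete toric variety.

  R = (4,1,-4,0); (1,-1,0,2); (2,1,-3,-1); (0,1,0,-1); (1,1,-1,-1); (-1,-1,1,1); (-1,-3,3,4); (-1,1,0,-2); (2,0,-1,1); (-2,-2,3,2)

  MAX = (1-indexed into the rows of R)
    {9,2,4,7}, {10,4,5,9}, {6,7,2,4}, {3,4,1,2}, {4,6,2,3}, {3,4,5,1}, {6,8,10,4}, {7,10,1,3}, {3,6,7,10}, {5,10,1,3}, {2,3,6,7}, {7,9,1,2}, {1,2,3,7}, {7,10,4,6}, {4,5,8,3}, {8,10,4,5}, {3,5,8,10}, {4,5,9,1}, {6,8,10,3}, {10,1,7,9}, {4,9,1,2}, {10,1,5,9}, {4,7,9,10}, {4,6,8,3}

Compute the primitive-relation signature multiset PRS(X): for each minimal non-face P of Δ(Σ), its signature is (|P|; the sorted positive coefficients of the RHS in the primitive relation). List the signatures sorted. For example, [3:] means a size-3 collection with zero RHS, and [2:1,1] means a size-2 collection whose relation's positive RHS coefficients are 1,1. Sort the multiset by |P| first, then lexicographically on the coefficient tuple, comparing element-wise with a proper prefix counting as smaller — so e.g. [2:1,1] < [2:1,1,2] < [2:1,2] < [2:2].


Primitive collections (15):

  {2,8}:  v_{2} + v_{8} = 0  →  sig = [2:]
  {5,6}:  v_{5} + v_{6} = 0  →  sig = [2:]
  {2,5}:  v_{2} + v_{5} = v_{9}  →  sig = [2:1]
  {2,10}:  v_{2} + v_{10} = v_{7}  →  sig = [2:1]
  {3,9}:  v_{3} + v_{9} = v_{1}  →  sig = [2:1]
  {6,9}:  v_{6} + v_{9} = v_{2}  →  sig = [2:1]
  {7,8}:  v_{7} + v_{8} = v_{10}  →  sig = [2:1]
  {8,9}:  v_{8} + v_{9} = v_{5}  →  sig = [2:1]
  {1,6}:  v_{1} + v_{6} = v_{2} + v_{3}  →  sig = [2:1,1]
  {1,8}:  v_{1} + v_{8} = v_{3} + v_{5}  →  sig = [2:1,1]
  {5,7}:  v_{5} + v_{7} = v_{9} + v_{10}  →  sig = [2:1,1]
  {3,4,10}:  v_{3} + v_{4} + v_{10} = 0  →  sig = [3:]
  {1,4,10}:  v_{1} + v_{4} + v_{10} = v_{9}  →  sig = [3:1]
  {3,4,7}:  v_{3} + v_{4} + v_{7} = v_{2}  →  sig = [3:1]
  {1,4,7}:  v_{1} + v_{4} + v_{7} = v_{2} + v_{9}  →  sig = [3:1,1]

Sorted signature multiset PRS(X):
    |P|=2: 11 collections, coeffs (), (), (1), (1), (1), (1), (1), (1), (1,1), (1,1), (1,1)
    |P|=3: 4 collections, coeffs (), (1), (1), (1,1)


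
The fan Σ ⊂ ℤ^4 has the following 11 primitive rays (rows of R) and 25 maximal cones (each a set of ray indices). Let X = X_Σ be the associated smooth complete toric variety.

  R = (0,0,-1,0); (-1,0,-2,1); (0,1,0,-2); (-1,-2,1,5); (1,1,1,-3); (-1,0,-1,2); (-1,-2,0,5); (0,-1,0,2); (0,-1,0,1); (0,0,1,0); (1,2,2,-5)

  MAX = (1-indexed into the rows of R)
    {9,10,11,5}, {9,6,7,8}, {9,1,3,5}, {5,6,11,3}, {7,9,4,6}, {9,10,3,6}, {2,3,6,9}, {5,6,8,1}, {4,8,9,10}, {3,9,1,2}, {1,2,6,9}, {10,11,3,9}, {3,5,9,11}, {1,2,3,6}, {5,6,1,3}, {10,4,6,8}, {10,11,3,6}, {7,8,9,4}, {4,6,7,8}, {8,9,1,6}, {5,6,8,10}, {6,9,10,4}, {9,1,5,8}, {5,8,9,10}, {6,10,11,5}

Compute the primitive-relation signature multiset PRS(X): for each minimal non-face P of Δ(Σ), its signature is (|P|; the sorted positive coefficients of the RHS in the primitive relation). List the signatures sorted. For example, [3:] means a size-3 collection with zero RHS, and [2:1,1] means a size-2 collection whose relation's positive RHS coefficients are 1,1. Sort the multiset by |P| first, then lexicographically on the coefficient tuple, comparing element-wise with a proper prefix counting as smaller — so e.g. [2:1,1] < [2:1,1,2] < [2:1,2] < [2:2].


Minimal non-faces — 25 found among 11 rays, 25 max cones:

  {1,10}:  v_{1} + v_{10} = 0  so sig = [2:]
  {3,8}:  v_{3} + v_{8} = 0  so sig = [2:]
  {1,4}:  v_{1} + v_{4} = v_{7}  so sig = [2:1]
  {7,10}:  v_{7} + v_{10} = v_{4}  so sig = [2:1]
  {1,11}:  v_{1} + v_{11} = v_{3} + v_{5}  so sig = [2:1,1]
  {2,5}:  v_{2} + v_{5} = v_{1} + v_{3}  so sig = [2:1,1]
  {5,7}:  v_{5} + v_{7} = v_{8} + v_{10}  so sig = [2:1,1]
  {8,11}:  v_{8} + v_{11} = v_{5} + v_{10}  so sig = [2:1,1]
  {1,7}:  v_{1} + v_{7} = v_{6} + v_{8} + v_{9}  so sig = [2:1,1,1]
  {2,8}:  v_{2} + v_{8} = v_{1} + v_{6} + v_{9}  so sig = [2:1,1,1]
  {2,10}:  v_{2} + v_{10} = v_{3} + v_{6} + v_{9}  so sig = [2:1,1,1]
  {3,7}:  v_{3} + v_{7} = v_{6} + v_{9} + v_{10}  so sig = [2:1,1,1]
  {3,4}:  v_{3} + v_{4} = v_{6} + v_{9} + 2·v_{10}  so sig = [2:1,1,2]
  {4,5}:  v_{4} + v_{5} = v_{8} + 2·v_{10}  so sig = [2:1,2]
  {2,4}:  v_{2} + v_{4} = 2·v_{6} + 2·v_{9} + v_{10}  so sig = [2:1,2,2]
  {2,11}:  v_{2} + v_{11} = 2·v_{3}  so sig = [2:2]
  {7,11}:  v_{7} + v_{11} = 2·v_{10}  so sig = [2:2]
  {2,7}:  v_{2} + v_{7} = 2·v_{6} + 2·v_{9}  so sig = [2:2,2]
  {4,11}:  v_{4} + v_{11} = 3·v_{10}  so sig = [2:3]
  {5,6,9}:  v_{5} + v_{6} + v_{9} = 0  so sig = [3:]
  {3,5,10}:  v_{3} + v_{5} + v_{10} = v_{11}  so sig = [3:1]
  {6,9,11}:  v_{6} + v_{9} + v_{11} = v_{3} + v_{10}  so sig = [3:1,1]
  {1,3,6,9}:  v_{1} + v_{3} + v_{6} + v_{9} = v_{2}  so sig = [4:1]
  {6,8,9,10}:  v_{6} + v_{8} + v_{9} + v_{10} = v_{7}  so sig = [4:1]
  {4,6,8,9}:  v_{4} + v_{6} + v_{8} + v_{9} = 2·v_{7}  so sig = [4:2]

Signatures (|P|; sorted positive RHS coefficients), sorted:
{ [2:] ×2,  [2:1] ×2,  [2:1,1] ×4,  [2:1,1,1] ×4,  [2:1,1,2],  [2:1,2],  [2:1,2,2],  [2:2] ×2,  [2:2,2],  [2:3],  [3:],  [3:1],  [3:1,1],  [4:1] ×2,  [4:2] }
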